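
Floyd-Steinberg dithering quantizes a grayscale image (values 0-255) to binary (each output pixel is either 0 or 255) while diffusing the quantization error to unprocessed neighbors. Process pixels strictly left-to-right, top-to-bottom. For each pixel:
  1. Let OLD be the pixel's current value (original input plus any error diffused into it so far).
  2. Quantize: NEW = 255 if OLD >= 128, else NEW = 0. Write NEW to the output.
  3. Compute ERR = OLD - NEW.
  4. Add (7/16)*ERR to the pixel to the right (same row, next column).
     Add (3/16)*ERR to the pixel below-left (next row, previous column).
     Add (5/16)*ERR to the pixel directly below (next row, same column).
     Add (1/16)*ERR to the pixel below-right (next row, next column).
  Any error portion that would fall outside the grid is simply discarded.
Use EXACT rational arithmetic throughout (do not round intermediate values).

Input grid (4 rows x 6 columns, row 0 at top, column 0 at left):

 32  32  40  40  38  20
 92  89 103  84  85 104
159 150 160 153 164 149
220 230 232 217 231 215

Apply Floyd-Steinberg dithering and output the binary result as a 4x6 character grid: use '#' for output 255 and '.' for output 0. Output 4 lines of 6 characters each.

Answer: ......
.#.#.#
#.##.#
######

Derivation:
(0,0): OLD=32 → NEW=0, ERR=32
(0,1): OLD=46 → NEW=0, ERR=46
(0,2): OLD=481/8 → NEW=0, ERR=481/8
(0,3): OLD=8487/128 → NEW=0, ERR=8487/128
(0,4): OLD=137233/2048 → NEW=0, ERR=137233/2048
(0,5): OLD=1615991/32768 → NEW=0, ERR=1615991/32768
(1,0): OLD=885/8 → NEW=0, ERR=885/8
(1,1): OLD=10563/64 → NEW=255, ERR=-5757/64
(1,2): OLD=200175/2048 → NEW=0, ERR=200175/2048
(1,3): OLD=1341883/8192 → NEW=255, ERR=-747077/8192
(1,4): OLD=41645609/524288 → NEW=0, ERR=41645609/524288
(1,5): OLD=1328345423/8388608 → NEW=255, ERR=-810749617/8388608
(2,0): OLD=180945/1024 → NEW=255, ERR=-80175/1024
(2,1): OLD=3698715/32768 → NEW=0, ERR=3698715/32768
(2,2): OLD=113878577/524288 → NEW=255, ERR=-19814863/524288
(2,3): OLD=540934985/4194304 → NEW=255, ERR=-528612535/4194304
(2,4): OLD=14745524923/134217728 → NEW=0, ERR=14745524923/134217728
(2,5): OLD=368995044557/2147483648 → NEW=255, ERR=-178613285683/2147483648
(3,0): OLD=113611505/524288 → NEW=255, ERR=-20081935/524288
(3,1): OLD=992104653/4194304 → NEW=255, ERR=-77442867/4194304
(3,2): OLD=6561079887/33554432 → NEW=255, ERR=-1995300273/33554432
(3,3): OLD=364721508213/2147483648 → NEW=255, ERR=-182886822027/2147483648
(3,4): OLD=3515022163845/17179869184 → NEW=255, ERR=-865844478075/17179869184
(3,5): OLD=47780734409259/274877906944 → NEW=255, ERR=-22313131861461/274877906944
Row 0: ......
Row 1: .#.#.#
Row 2: #.##.#
Row 3: ######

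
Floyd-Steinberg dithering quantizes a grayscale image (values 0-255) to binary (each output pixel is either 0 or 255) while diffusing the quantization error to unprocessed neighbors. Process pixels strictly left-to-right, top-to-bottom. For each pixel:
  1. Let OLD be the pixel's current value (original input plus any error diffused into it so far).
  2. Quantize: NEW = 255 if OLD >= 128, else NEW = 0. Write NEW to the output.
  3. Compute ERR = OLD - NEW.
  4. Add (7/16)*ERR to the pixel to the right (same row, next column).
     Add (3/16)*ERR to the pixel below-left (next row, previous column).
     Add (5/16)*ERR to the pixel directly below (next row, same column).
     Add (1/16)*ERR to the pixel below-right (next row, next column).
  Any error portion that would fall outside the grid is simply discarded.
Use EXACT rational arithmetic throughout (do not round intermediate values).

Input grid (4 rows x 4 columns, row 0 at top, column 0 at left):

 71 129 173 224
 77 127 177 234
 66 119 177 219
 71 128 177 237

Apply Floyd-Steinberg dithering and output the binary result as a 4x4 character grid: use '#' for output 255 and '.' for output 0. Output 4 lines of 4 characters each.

Answer: .###
..##
.#.#
.###

Derivation:
(0,0): OLD=71 → NEW=0, ERR=71
(0,1): OLD=2561/16 → NEW=255, ERR=-1519/16
(0,2): OLD=33655/256 → NEW=255, ERR=-31625/256
(0,3): OLD=696129/4096 → NEW=255, ERR=-348351/4096
(1,0): OLD=20835/256 → NEW=0, ERR=20835/256
(1,1): OLD=233909/2048 → NEW=0, ERR=233909/2048
(1,2): OLD=10910681/65536 → NEW=255, ERR=-5800999/65536
(1,3): OLD=168795711/1048576 → NEW=255, ERR=-98591169/1048576
(2,0): OLD=3697815/32768 → NEW=0, ERR=3697815/32768
(2,1): OLD=201906157/1048576 → NEW=255, ERR=-65480723/1048576
(2,2): OLD=233888769/2097152 → NEW=0, ERR=233888769/2097152
(2,3): OLD=7814098333/33554432 → NEW=255, ERR=-742281827/33554432
(3,0): OLD=1586390567/16777216 → NEW=0, ERR=1586390567/16777216
(3,1): OLD=47732626233/268435456 → NEW=255, ERR=-20718415047/268435456
(3,2): OLD=730291289287/4294967296 → NEW=255, ERR=-364925371193/4294967296
(3,3): OLD=13735982217713/68719476736 → NEW=255, ERR=-3787484349967/68719476736
Row 0: .###
Row 1: ..##
Row 2: .#.#
Row 3: .###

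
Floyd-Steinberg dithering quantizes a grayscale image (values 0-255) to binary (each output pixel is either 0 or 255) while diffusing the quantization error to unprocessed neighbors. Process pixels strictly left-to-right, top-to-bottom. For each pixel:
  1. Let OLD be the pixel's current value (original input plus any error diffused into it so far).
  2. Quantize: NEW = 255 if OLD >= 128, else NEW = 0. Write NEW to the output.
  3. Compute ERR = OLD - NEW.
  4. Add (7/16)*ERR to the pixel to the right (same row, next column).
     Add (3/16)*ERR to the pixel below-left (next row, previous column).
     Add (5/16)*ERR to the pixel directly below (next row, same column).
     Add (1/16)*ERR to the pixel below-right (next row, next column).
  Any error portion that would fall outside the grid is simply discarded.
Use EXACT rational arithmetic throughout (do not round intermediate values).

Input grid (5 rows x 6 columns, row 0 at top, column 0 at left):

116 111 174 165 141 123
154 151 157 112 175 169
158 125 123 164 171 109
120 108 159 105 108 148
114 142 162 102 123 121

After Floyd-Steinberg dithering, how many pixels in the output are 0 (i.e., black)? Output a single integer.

Answer: 14

Derivation:
(0,0): OLD=116 → NEW=0, ERR=116
(0,1): OLD=647/4 → NEW=255, ERR=-373/4
(0,2): OLD=8525/64 → NEW=255, ERR=-7795/64
(0,3): OLD=114395/1024 → NEW=0, ERR=114395/1024
(0,4): OLD=3110909/16384 → NEW=255, ERR=-1067011/16384
(0,5): OLD=24774635/262144 → NEW=0, ERR=24774635/262144
(1,0): OLD=11057/64 → NEW=255, ERR=-5263/64
(1,1): OLD=35991/512 → NEW=0, ERR=35991/512
(1,2): OLD=2700259/16384 → NEW=255, ERR=-1477661/16384
(1,3): OLD=5742887/65536 → NEW=0, ERR=5742887/65536
(1,4): OLD=913052181/4194304 → NEW=255, ERR=-156495339/4194304
(1,5): OLD=11954746627/67108864 → NEW=255, ERR=-5158013693/67108864
(2,0): OLD=1191789/8192 → NEW=255, ERR=-897171/8192
(2,1): OLD=20185855/262144 → NEW=0, ERR=20185855/262144
(2,2): OLD=626329533/4194304 → NEW=255, ERR=-443217987/4194304
(2,3): OLD=4446642197/33554432 → NEW=255, ERR=-4109737963/33554432
(2,4): OLD=103960568511/1073741824 → NEW=0, ERR=103960568511/1073741824
(2,5): OLD=2147625818409/17179869184 → NEW=0, ERR=2147625818409/17179869184
(3,0): OLD=420326685/4194304 → NEW=0, ERR=420326685/4194304
(3,1): OLD=5007953497/33554432 → NEW=255, ERR=-3548426663/33554432
(3,2): OLD=16524672219/268435456 → NEW=0, ERR=16524672219/268435456
(3,3): OLD=1807436913233/17179869184 → NEW=0, ERR=1807436913233/17179869184
(3,4): OLD=27497204720817/137438953472 → NEW=255, ERR=-7549728414543/137438953472
(3,5): OLD=371819328425663/2199023255552 → NEW=255, ERR=-188931601740097/2199023255552
(4,0): OLD=67371071379/536870912 → NEW=0, ERR=67371071379/536870912
(4,1): OLD=1560443927671/8589934592 → NEW=255, ERR=-629989393289/8589934592
(4,2): OLD=44603780817205/274877906944 → NEW=255, ERR=-25490085453515/274877906944
(4,3): OLD=386387992881641/4398046511104 → NEW=0, ERR=386387992881641/4398046511104
(4,4): OLD=9481229177044345/70368744177664 → NEW=255, ERR=-8462800588259975/70368744177664
(4,5): OLD=42899767383476143/1125899906842624 → NEW=0, ERR=42899767383476143/1125899906842624
Output grid:
  Row 0: .##.#.  (3 black, running=3)
  Row 1: #.#.##  (2 black, running=5)
  Row 2: #.##..  (3 black, running=8)
  Row 3: .#..##  (3 black, running=11)
  Row 4: .##.#.  (3 black, running=14)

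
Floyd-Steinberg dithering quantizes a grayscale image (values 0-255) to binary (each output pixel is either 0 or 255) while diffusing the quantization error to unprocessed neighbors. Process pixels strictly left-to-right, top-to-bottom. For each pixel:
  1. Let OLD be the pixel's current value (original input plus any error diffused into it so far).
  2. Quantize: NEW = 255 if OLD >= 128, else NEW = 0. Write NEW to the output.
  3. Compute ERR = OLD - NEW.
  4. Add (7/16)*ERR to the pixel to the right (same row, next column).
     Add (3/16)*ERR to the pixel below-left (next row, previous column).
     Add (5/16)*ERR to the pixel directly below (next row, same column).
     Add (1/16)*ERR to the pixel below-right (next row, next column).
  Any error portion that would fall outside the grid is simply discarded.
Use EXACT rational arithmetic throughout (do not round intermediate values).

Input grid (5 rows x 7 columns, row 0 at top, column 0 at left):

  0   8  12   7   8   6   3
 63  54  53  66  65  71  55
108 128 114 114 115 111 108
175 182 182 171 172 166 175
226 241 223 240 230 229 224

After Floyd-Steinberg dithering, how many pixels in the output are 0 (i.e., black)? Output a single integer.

(0,0): OLD=0 → NEW=0, ERR=0
(0,1): OLD=8 → NEW=0, ERR=8
(0,2): OLD=31/2 → NEW=0, ERR=31/2
(0,3): OLD=441/32 → NEW=0, ERR=441/32
(0,4): OLD=7183/512 → NEW=0, ERR=7183/512
(0,5): OLD=99433/8192 → NEW=0, ERR=99433/8192
(0,6): OLD=1089247/131072 → NEW=0, ERR=1089247/131072
(1,0): OLD=129/2 → NEW=0, ERR=129/2
(1,1): OLD=701/8 → NEW=0, ERR=701/8
(1,2): OLD=50823/512 → NEW=0, ERR=50823/512
(1,3): OLD=480599/4096 → NEW=0, ERR=480599/4096
(1,4): OLD=16233901/131072 → NEW=0, ERR=16233901/131072
(1,5): OLD=34449541/262144 → NEW=255, ERR=-32397179/262144
(1,6): OLD=17980793/4194304 → NEW=0, ERR=17980793/4194304
(2,0): OLD=18507/128 → NEW=255, ERR=-14133/128
(2,1): OLD=1062665/8192 → NEW=255, ERR=-1026295/8192
(2,2): OLD=15425401/131072 → NEW=0, ERR=15425401/131072
(2,3): OLD=242830683/1048576 → NEW=255, ERR=-24556197/1048576
(2,4): OLD=2141109697/16777216 → NEW=0, ERR=2141109697/16777216
(2,5): OLD=36710715059/268435456 → NEW=255, ERR=-31740326221/268435456
(2,6): OLD=214253326885/4294967296 → NEW=0, ERR=214253326885/4294967296
(3,0): OLD=15336155/131072 → NEW=0, ERR=15336155/131072
(3,1): OLD=54841895/262144 → NEW=255, ERR=-12004825/262144
(3,2): OLD=3129299901/16777216 → NEW=255, ERR=-1148890179/16777216
(3,3): OLD=22146758191/134217728 → NEW=255, ERR=-12078762449/134217728
(3,4): OLD=639413111291/4294967296 → NEW=255, ERR=-455803549189/4294967296
(3,5): OLD=1717116564815/17179869184 → NEW=0, ERR=1717116564815/17179869184
(3,6): OLD=62377135328461/274877906944 → NEW=255, ERR=-7716730942259/274877906944
(4,0): OLD=1065259779/4194304 → NEW=255, ERR=-4287741/4194304
(4,1): OLD=59247701451/268435456 → NEW=255, ERR=-9203339829/268435456
(4,2): OLD=716677598391/4294967296 → NEW=255, ERR=-378539062089/4294967296
(4,3): OLD=5124386228393/34359738368 → NEW=255, ERR=-3637347055447/34359738368
(4,4): OLD=89960802040497/549755813888 → NEW=255, ERR=-50226930500943/549755813888
(4,5): OLD=1832812198999685/8796093022208 → NEW=255, ERR=-410191521663355/8796093022208
(4,6): OLD=28298343470373827/140737488355328 → NEW=255, ERR=-7589716060234813/140737488355328
Output grid:
  Row 0: .......  (7 black, running=7)
  Row 1: .....#.  (6 black, running=13)
  Row 2: ##.#.#.  (3 black, running=16)
  Row 3: .####.#  (2 black, running=18)
  Row 4: #######  (0 black, running=18)

Answer: 18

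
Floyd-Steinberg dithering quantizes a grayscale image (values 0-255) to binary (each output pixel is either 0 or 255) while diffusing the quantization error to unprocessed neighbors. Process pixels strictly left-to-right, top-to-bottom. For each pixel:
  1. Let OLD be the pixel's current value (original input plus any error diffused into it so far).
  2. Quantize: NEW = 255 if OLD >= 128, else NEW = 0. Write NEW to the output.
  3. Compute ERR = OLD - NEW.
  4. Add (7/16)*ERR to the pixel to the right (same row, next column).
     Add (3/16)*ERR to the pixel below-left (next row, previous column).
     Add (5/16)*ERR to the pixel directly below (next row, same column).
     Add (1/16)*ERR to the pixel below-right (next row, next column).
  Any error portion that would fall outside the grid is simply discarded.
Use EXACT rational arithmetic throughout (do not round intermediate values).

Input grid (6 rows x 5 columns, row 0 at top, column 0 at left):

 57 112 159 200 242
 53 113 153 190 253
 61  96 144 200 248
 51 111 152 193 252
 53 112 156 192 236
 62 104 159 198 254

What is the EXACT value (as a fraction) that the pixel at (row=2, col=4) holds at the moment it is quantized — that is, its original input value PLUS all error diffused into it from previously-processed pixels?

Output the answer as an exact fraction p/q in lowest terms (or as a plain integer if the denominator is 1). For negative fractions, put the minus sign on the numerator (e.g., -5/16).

(0,0): OLD=57 → NEW=0, ERR=57
(0,1): OLD=2191/16 → NEW=255, ERR=-1889/16
(0,2): OLD=27481/256 → NEW=0, ERR=27481/256
(0,3): OLD=1011567/4096 → NEW=255, ERR=-32913/4096
(0,4): OLD=15629321/65536 → NEW=255, ERR=-1082359/65536
(1,0): OLD=12461/256 → NEW=0, ERR=12461/256
(1,1): OLD=247995/2048 → NEW=0, ERR=247995/2048
(1,2): OLD=15115095/65536 → NEW=255, ERR=-1596585/65536
(1,3): OLD=47302091/262144 → NEW=255, ERR=-19544629/262144
(1,4): OLD=900592897/4194304 → NEW=255, ERR=-168954623/4194304
(2,0): OLD=3241273/32768 → NEW=0, ERR=3241273/32768
(2,1): OLD=184120579/1048576 → NEW=255, ERR=-83266301/1048576
(2,2): OLD=1597766089/16777216 → NEW=0, ERR=1597766089/16777216
(2,3): OLD=56180991307/268435456 → NEW=255, ERR=-12270049973/268435456
(2,4): OLD=905182360141/4294967296 → NEW=255, ERR=-190034300339/4294967296
Target (2,4): original=248, with diffused error = 905182360141/4294967296

Answer: 905182360141/4294967296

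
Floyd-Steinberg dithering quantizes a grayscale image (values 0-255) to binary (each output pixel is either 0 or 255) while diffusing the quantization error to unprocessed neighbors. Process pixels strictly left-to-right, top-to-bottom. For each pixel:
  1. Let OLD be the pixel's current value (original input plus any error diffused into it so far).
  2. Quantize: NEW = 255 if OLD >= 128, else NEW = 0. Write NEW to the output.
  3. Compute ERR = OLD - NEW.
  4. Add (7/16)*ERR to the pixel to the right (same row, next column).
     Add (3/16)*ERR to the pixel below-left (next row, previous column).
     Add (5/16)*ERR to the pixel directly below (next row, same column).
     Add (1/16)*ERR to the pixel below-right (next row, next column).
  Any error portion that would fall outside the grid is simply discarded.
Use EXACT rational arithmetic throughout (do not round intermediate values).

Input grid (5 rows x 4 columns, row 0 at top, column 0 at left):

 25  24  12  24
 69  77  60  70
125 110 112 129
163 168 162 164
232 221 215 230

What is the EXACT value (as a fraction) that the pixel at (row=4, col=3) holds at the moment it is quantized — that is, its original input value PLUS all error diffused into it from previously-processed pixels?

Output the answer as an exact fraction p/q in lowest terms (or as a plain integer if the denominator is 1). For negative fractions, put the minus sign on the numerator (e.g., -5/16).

Answer: 2777332638012889/17592186044416

Derivation:
(0,0): OLD=25 → NEW=0, ERR=25
(0,1): OLD=559/16 → NEW=0, ERR=559/16
(0,2): OLD=6985/256 → NEW=0, ERR=6985/256
(0,3): OLD=147199/4096 → NEW=0, ERR=147199/4096
(1,0): OLD=21341/256 → NEW=0, ERR=21341/256
(1,1): OLD=268427/2048 → NEW=255, ERR=-253813/2048
(1,2): OLD=1522279/65536 → NEW=0, ERR=1522279/65536
(1,3): OLD=97620353/1048576 → NEW=0, ERR=97620353/1048576
(2,0): OLD=4188201/32768 → NEW=0, ERR=4188201/32768
(2,1): OLD=143398227/1048576 → NEW=255, ERR=-123988653/1048576
(2,2): OLD=161977343/2097152 → NEW=0, ERR=161977343/2097152
(2,3): OLD=6487279587/33554432 → NEW=255, ERR=-2069100573/33554432
(3,0): OLD=3032832409/16777216 → NEW=255, ERR=-1245357671/16777216
(3,1): OLD=32492375815/268435456 → NEW=0, ERR=32492375815/268435456
(3,2): OLD=945497323257/4294967296 → NEW=255, ERR=-149719337223/4294967296
(3,3): OLD=9229464055887/68719476736 → NEW=255, ERR=-8294002511793/68719476736
(4,0): OLD=994280926437/4294967296 → NEW=255, ERR=-100935734043/4294967296
(4,1): OLD=8155937355055/34359738368 → NEW=255, ERR=-605795928785/34359738368
(4,2): OLD=199372350664271/1099511627776 → NEW=255, ERR=-81003114418609/1099511627776
(4,3): OLD=2777332638012889/17592186044416 → NEW=255, ERR=-1708674803313191/17592186044416
Target (4,3): original=230, with diffused error = 2777332638012889/17592186044416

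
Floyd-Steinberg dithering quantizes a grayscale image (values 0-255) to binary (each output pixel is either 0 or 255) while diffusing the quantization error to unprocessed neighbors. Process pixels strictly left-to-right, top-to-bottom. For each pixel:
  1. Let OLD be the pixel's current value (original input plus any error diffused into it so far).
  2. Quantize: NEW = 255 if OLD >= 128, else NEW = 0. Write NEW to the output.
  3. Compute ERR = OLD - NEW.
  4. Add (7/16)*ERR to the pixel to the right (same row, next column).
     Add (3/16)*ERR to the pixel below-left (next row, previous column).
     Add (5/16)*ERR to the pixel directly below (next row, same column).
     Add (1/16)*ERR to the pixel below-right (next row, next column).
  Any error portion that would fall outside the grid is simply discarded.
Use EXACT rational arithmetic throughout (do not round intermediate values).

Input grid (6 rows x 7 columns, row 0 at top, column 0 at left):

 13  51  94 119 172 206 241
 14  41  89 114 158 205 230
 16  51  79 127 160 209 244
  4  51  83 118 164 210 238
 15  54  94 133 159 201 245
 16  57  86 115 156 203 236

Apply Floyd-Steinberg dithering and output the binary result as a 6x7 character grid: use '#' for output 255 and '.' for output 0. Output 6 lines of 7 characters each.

Answer: ...####
..#..##
...####
..#..##
...####
.#..#.#

Derivation:
(0,0): OLD=13 → NEW=0, ERR=13
(0,1): OLD=907/16 → NEW=0, ERR=907/16
(0,2): OLD=30413/256 → NEW=0, ERR=30413/256
(0,3): OLD=700315/4096 → NEW=255, ERR=-344165/4096
(0,4): OLD=8863037/65536 → NEW=255, ERR=-7848643/65536
(0,5): OLD=161066155/1048576 → NEW=255, ERR=-106320725/1048576
(0,6): OLD=3299063981/16777216 → NEW=255, ERR=-979126099/16777216
(1,0): OLD=7345/256 → NEW=0, ERR=7345/256
(1,1): OLD=193239/2048 → NEW=0, ERR=193239/2048
(1,2): OLD=10170787/65536 → NEW=255, ERR=-6540893/65536
(1,3): OLD=7614503/262144 → NEW=0, ERR=7614503/262144
(1,4): OLD=1829046357/16777216 → NEW=0, ERR=1829046357/16777216
(1,5): OLD=27190152037/134217728 → NEW=255, ERR=-7035368603/134217728
(1,6): OLD=391899562059/2147483648 → NEW=255, ERR=-155708768181/2147483648
(2,0): OLD=1397805/32768 → NEW=0, ERR=1397805/32768
(2,1): OLD=86222527/1048576 → NEW=0, ERR=86222527/1048576
(2,2): OLD=1595998717/16777216 → NEW=0, ERR=1595998717/16777216
(2,3): OLD=25756302677/134217728 → NEW=255, ERR=-8469217963/134217728
(2,4): OLD=170133615973/1073741824 → NEW=255, ERR=-103670549147/1073741824
(2,5): OLD=4933959771767/34359738368 → NEW=255, ERR=-3827773512073/34359738368
(2,6): OLD=93088248187313/549755813888 → NEW=255, ERR=-47099484354127/549755813888
(3,0): OLD=549425245/16777216 → NEW=0, ERR=549425245/16777216
(3,1): OLD=14968829721/134217728 → NEW=0, ERR=14968829721/134217728
(3,2): OLD=166245864539/1073741824 → NEW=255, ERR=-107558300581/1073741824
(3,3): OLD=181670002893/4294967296 → NEW=0, ERR=181670002893/4294967296
(3,4): OLD=70094745441373/549755813888 → NEW=0, ERR=70094745441373/549755813888
(3,5): OLD=918621548780903/4398046511104 → NEW=255, ERR=-202880311550617/4398046511104
(3,6): OLD=12953664549719289/70368744177664 → NEW=255, ERR=-4990365215585031/70368744177664
(4,0): OLD=99095753683/2147483648 → NEW=0, ERR=99095753683/2147483648
(4,1): OLD=3171579153207/34359738368 → NEW=0, ERR=3171579153207/34359738368
(4,2): OLD=64860872962969/549755813888 → NEW=0, ERR=64860872962969/549755813888
(4,3): OLD=947694835486307/4398046511104 → NEW=255, ERR=-173807024845213/4398046511104
(4,4): OLD=6176580058148793/35184372088832 → NEW=255, ERR=-2795434824503367/35184372088832
(4,5): OLD=164940400578011577/1125899906842624 → NEW=255, ERR=-122164075666857543/1125899906842624
(4,6): OLD=3107212528151322847/18014398509481984 → NEW=255, ERR=-1486459091766583073/18014398509481984
(5,0): OLD=26238490776469/549755813888 → NEW=0, ERR=26238490776469/549755813888
(5,1): OLD=579362100894727/4398046511104 → NEW=255, ERR=-542139759436793/4398046511104
(5,2): OLD=2367854829407585/35184372088832 → NEW=0, ERR=2367854829407585/35184372088832
(5,3): OLD=35063369425807685/281474976710656 → NEW=0, ERR=35063369425807685/281474976710656
(5,4): OLD=2933764114120318807/18014398509481984 → NEW=255, ERR=-1659907505797587113/18014398509481984
(5,5): OLD=15613823929710148839/144115188075855872 → NEW=0, ERR=15613823929710148839/144115188075855872
(5,6): OLD=578380352326381726121/2305843009213693952 → NEW=255, ERR=-9609615023110231639/2305843009213693952
Row 0: ...####
Row 1: ..#..##
Row 2: ...####
Row 3: ..#..##
Row 4: ...####
Row 5: .#..#.#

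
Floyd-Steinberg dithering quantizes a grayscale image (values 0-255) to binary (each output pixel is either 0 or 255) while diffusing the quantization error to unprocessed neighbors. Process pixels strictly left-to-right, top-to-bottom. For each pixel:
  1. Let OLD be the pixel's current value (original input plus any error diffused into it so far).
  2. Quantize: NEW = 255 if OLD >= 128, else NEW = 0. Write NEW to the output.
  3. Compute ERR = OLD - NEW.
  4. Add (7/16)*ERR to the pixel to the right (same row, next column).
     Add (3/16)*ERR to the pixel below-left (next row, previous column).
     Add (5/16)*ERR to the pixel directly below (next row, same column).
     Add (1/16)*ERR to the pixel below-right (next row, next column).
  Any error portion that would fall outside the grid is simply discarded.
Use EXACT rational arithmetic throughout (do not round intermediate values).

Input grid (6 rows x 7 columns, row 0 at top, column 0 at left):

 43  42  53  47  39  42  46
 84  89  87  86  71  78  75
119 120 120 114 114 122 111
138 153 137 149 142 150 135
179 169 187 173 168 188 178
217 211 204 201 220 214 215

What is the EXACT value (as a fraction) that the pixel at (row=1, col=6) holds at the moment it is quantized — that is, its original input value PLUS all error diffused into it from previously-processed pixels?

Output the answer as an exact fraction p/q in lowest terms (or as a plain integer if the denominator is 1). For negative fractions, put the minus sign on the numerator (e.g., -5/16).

(0,0): OLD=43 → NEW=0, ERR=43
(0,1): OLD=973/16 → NEW=0, ERR=973/16
(0,2): OLD=20379/256 → NEW=0, ERR=20379/256
(0,3): OLD=335165/4096 → NEW=0, ERR=335165/4096
(0,4): OLD=4902059/65536 → NEW=0, ERR=4902059/65536
(0,5): OLD=78354605/1048576 → NEW=0, ERR=78354605/1048576
(0,6): OLD=1320234171/16777216 → NEW=0, ERR=1320234171/16777216
(1,0): OLD=27863/256 → NEW=0, ERR=27863/256
(1,1): OLD=354785/2048 → NEW=255, ERR=-167455/2048
(1,2): OLD=6242165/65536 → NEW=0, ERR=6242165/65536
(1,3): OLD=45152273/262144 → NEW=255, ERR=-21694447/262144
(1,4): OLD=1296768595/16777216 → NEW=0, ERR=1296768595/16777216
(1,5): OLD=20749671875/134217728 → NEW=255, ERR=-13475848765/134217728
(1,6): OLD=129569088525/2147483648 → NEW=0, ERR=129569088525/2147483648
Target (1,6): original=75, with diffused error = 129569088525/2147483648

Answer: 129569088525/2147483648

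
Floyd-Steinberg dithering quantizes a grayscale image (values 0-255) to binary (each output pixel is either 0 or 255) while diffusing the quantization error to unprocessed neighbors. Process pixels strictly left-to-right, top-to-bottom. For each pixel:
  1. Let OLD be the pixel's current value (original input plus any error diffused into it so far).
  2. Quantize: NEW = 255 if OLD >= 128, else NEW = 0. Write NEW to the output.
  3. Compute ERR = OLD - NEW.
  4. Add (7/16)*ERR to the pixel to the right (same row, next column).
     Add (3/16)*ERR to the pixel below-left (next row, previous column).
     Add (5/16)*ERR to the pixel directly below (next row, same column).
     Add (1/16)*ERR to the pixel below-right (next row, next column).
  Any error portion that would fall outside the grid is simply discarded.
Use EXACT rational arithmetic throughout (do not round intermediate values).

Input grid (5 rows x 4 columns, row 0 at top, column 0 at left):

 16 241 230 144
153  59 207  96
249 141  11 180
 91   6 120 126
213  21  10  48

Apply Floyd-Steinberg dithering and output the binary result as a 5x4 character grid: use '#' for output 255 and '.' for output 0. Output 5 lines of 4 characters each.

Answer: .###
#.#.
#..#
..#.
#...

Derivation:
(0,0): OLD=16 → NEW=0, ERR=16
(0,1): OLD=248 → NEW=255, ERR=-7
(0,2): OLD=3631/16 → NEW=255, ERR=-449/16
(0,3): OLD=33721/256 → NEW=255, ERR=-31559/256
(1,0): OLD=2507/16 → NEW=255, ERR=-1573/16
(1,1): OLD=1221/128 → NEW=0, ERR=1221/128
(1,2): OLD=732577/4096 → NEW=255, ERR=-311903/4096
(1,3): OLD=1468471/65536 → NEW=0, ERR=1468471/65536
(2,0): OLD=450695/2048 → NEW=255, ERR=-71545/2048
(2,1): OLD=7095909/65536 → NEW=0, ERR=7095909/65536
(2,2): OLD=5160503/131072 → NEW=0, ERR=5160503/131072
(2,3): OLD=418314695/2097152 → NEW=255, ERR=-116459065/2097152
(3,0): OLD=105260943/1048576 → NEW=0, ERR=105260943/1048576
(3,1): OLD=1492383649/16777216 → NEW=0, ERR=1492383649/16777216
(3,2): OLD=44983197327/268435456 → NEW=255, ERR=-23467843953/268435456
(3,3): OLD=312925880169/4294967296 → NEW=0, ERR=312925880169/4294967296
(4,0): OLD=70074778515/268435456 → NEW=255, ERR=1623737235/268435456
(4,1): OLD=88747217665/2147483648 → NEW=0, ERR=88747217665/2147483648
(4,2): OLD=1373056153081/68719476736 → NEW=0, ERR=1373056153081/68719476736
(4,3): OLD=81414253566367/1099511627776 → NEW=0, ERR=81414253566367/1099511627776
Row 0: .###
Row 1: #.#.
Row 2: #..#
Row 3: ..#.
Row 4: #...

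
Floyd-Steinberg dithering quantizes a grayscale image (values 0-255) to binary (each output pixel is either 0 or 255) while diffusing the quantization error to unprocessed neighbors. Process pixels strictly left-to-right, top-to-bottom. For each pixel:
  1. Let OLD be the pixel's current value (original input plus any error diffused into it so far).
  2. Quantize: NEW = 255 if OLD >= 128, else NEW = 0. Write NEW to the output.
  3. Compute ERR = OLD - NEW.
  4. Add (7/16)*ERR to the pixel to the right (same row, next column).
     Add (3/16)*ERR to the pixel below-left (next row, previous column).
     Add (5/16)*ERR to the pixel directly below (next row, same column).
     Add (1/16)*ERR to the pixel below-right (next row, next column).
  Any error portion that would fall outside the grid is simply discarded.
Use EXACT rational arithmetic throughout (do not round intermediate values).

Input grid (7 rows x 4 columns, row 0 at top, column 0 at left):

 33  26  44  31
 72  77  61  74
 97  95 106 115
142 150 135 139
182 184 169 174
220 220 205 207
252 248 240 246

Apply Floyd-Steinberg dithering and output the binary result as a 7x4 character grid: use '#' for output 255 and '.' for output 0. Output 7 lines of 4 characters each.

Answer: ....
.#..
..#.
##.#
#.##
####
####

Derivation:
(0,0): OLD=33 → NEW=0, ERR=33
(0,1): OLD=647/16 → NEW=0, ERR=647/16
(0,2): OLD=15793/256 → NEW=0, ERR=15793/256
(0,3): OLD=237527/4096 → NEW=0, ERR=237527/4096
(1,0): OLD=23013/256 → NEW=0, ERR=23013/256
(1,1): OLD=292035/2048 → NEW=255, ERR=-230205/2048
(1,2): OLD=2916479/65536 → NEW=0, ERR=2916479/65536
(1,3): OLD=121055145/1048576 → NEW=0, ERR=121055145/1048576
(2,0): OLD=3408401/32768 → NEW=0, ERR=3408401/32768
(2,1): OLD=125140299/1048576 → NEW=0, ERR=125140299/1048576
(2,2): OLD=391623223/2097152 → NEW=255, ERR=-143150537/2097152
(2,3): OLD=4160584699/33554432 → NEW=0, ERR=4160584699/33554432
(3,0): OLD=3303129729/16777216 → NEW=255, ERR=-975060351/16777216
(3,1): OLD=41760608287/268435456 → NEW=255, ERR=-26690432993/268435456
(3,2): OLD=433261159649/4294967296 → NEW=0, ERR=433261159649/4294967296
(3,3): OLD=14954437291431/68719476736 → NEW=255, ERR=-2569029276249/68719476736
(4,0): OLD=623607920813/4294967296 → NEW=255, ERR=-471608739667/4294967296
(4,1): OLD=4129027965703/34359738368 → NEW=0, ERR=4129027965703/34359738368
(4,2): OLD=263744910710951/1099511627776 → NEW=255, ERR=-16630554371929/1099511627776
(4,3): OLD=2850019005895105/17592186044416 → NEW=255, ERR=-1635988435430975/17592186044416
(5,0): OLD=114469013365789/549755813888 → NEW=255, ERR=-25718719175651/549755813888
(5,1): OLD=4000239835354347/17592186044416 → NEW=255, ERR=-485767605971733/17592186044416
(5,2): OLD=1568051551446095/8796093022208 → NEW=255, ERR=-674952169216945/8796093022208
(5,3): OLD=40369958762962823/281474976710656 → NEW=255, ERR=-31406160298254457/281474976710656
(6,0): OLD=65359396245065953/281474976710656 → NEW=255, ERR=-6416722816151327/281474976710656
(6,1): OLD=955150846934325047/4503599627370496 → NEW=255, ERR=-193267058045151433/4503599627370496
(6,2): OLD=12581223408146287825/72057594037927936 → NEW=255, ERR=-5793463071525335855/72057594037927936
(6,3): OLD=197335355280616086711/1152921504606846976 → NEW=255, ERR=-96659628394129892169/1152921504606846976
Row 0: ....
Row 1: .#..
Row 2: ..#.
Row 3: ##.#
Row 4: #.##
Row 5: ####
Row 6: ####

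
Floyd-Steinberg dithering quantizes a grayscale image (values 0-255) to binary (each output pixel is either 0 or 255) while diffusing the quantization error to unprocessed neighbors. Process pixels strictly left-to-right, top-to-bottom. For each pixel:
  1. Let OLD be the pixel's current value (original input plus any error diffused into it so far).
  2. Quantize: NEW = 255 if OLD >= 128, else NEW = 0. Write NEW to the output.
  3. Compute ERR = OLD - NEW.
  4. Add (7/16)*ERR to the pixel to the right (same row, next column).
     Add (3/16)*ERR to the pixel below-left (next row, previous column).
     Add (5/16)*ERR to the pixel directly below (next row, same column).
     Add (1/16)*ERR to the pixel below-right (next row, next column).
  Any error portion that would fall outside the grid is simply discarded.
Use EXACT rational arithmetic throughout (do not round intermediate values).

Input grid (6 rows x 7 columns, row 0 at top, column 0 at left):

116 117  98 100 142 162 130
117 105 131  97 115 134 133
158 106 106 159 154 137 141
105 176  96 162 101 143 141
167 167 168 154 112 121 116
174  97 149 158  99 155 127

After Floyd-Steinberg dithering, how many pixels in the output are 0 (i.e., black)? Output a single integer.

(0,0): OLD=116 → NEW=0, ERR=116
(0,1): OLD=671/4 → NEW=255, ERR=-349/4
(0,2): OLD=3829/64 → NEW=0, ERR=3829/64
(0,3): OLD=129203/1024 → NEW=0, ERR=129203/1024
(0,4): OLD=3230949/16384 → NEW=255, ERR=-946971/16384
(0,5): OLD=35838531/262144 → NEW=255, ERR=-31008189/262144
(0,6): OLD=328202197/4194304 → NEW=0, ERR=328202197/4194304
(1,0): OLD=8761/64 → NEW=255, ERR=-7559/64
(1,1): OLD=22799/512 → NEW=0, ERR=22799/512
(1,2): OLD=3070075/16384 → NEW=255, ERR=-1107845/16384
(1,3): OLD=6537151/65536 → NEW=0, ERR=6537151/65536
(1,4): OLD=529678909/4194304 → NEW=0, ERR=529678909/4194304
(1,5): OLD=5480933517/33554432 → NEW=255, ERR=-3075446643/33554432
(1,6): OLD=59034744483/536870912 → NEW=0, ERR=59034744483/536870912
(2,0): OLD=1060373/8192 → NEW=255, ERR=-1028587/8192
(2,1): OLD=11776247/262144 → NEW=0, ERR=11776247/262144
(2,2): OLD=528521253/4194304 → NEW=0, ERR=528521253/4194304
(2,3): OLD=8883637437/33554432 → NEW=255, ERR=327257277/33554432
(2,4): OLD=50138379565/268435456 → NEW=255, ERR=-18312661715/268435456
(2,5): OLD=919311177455/8589934592 → NEW=0, ERR=919311177455/8589934592
(2,6): OLD=29749535899769/137438953472 → NEW=255, ERR=-5297397235591/137438953472
(3,0): OLD=311156741/4194304 → NEW=0, ERR=311156741/4194304
(3,1): OLD=7995142113/33554432 → NEW=255, ERR=-561238047/33554432
(3,2): OLD=35620461395/268435456 → NEW=255, ERR=-32830579885/268435456
(3,3): OLD=114487077221/1073741824 → NEW=0, ERR=114487077221/1073741824
(3,4): OLD=20204296145925/137438953472 → NEW=255, ERR=-14842636989435/137438953472
(3,5): OLD=129419243154719/1099511627776 → NEW=0, ERR=129419243154719/1099511627776
(3,6): OLD=3292208875636289/17592186044416 → NEW=255, ERR=-1193798565689791/17592186044416
(4,0): OLD=100419997803/536870912 → NEW=255, ERR=-36482084757/536870912
(4,1): OLD=977090023343/8589934592 → NEW=0, ERR=977090023343/8589934592
(4,2): OLD=27280494478369/137438953472 → NEW=255, ERR=-7766438656991/137438953472
(4,3): OLD=148109536154043/1099511627776 → NEW=255, ERR=-132265928928837/1099511627776
(4,4): OLD=478125175716897/8796093022208 → NEW=0, ERR=478125175716897/8796093022208
(4,5): OLD=45624510862686401/281474976710656 → NEW=255, ERR=-26151608198530879/281474976710656
(4,6): OLD=276983740377686167/4503599627370496 → NEW=0, ERR=276983740377686167/4503599627370496
(5,0): OLD=23927081193597/137438953472 → NEW=255, ERR=-11119851941763/137438953472
(5,1): OLD=90497382197439/1099511627776 → NEW=0, ERR=90497382197439/1099511627776
(5,2): OLD=1336164792960905/8796093022208 → NEW=255, ERR=-906838927702135/8796093022208
(5,3): OLD=5767668481088333/70368744177664 → NEW=0, ERR=5767668481088333/70368744177664
(5,4): OLD=571536206293481039/4503599627370496 → NEW=0, ERR=571536206293481039/4503599627370496
(5,5): OLD=7076651587575418399/36028797018963968 → NEW=255, ERR=-2110691652260393441/36028797018963968
(5,6): OLD=66167617742407523057/576460752303423488 → NEW=0, ERR=66167617742407523057/576460752303423488
Output grid:
  Row 0: .#..##.  (4 black, running=4)
  Row 1: #.#..#.  (4 black, running=8)
  Row 2: #..##.#  (3 black, running=11)
  Row 3: .##.#.#  (3 black, running=14)
  Row 4: #.##.#.  (3 black, running=17)
  Row 5: #.#..#.  (4 black, running=21)

Answer: 21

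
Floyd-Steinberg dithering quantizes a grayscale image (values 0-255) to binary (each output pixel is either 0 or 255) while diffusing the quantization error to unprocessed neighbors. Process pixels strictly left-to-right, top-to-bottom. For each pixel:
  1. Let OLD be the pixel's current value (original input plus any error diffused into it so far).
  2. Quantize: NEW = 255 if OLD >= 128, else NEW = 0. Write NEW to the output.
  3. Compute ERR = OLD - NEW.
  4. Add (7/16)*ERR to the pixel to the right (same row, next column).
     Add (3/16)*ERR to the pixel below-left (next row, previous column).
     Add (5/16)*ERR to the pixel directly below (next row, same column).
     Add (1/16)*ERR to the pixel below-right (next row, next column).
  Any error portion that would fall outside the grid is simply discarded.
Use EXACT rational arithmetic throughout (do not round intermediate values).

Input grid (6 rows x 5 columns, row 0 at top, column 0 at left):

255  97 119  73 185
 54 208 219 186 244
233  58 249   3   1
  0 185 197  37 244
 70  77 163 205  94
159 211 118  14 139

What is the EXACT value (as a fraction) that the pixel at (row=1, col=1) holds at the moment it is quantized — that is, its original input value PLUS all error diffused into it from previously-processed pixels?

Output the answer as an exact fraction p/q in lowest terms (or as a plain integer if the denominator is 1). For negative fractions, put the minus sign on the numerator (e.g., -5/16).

(0,0): OLD=255 → NEW=255, ERR=0
(0,1): OLD=97 → NEW=0, ERR=97
(0,2): OLD=2583/16 → NEW=255, ERR=-1497/16
(0,3): OLD=8209/256 → NEW=0, ERR=8209/256
(0,4): OLD=815223/4096 → NEW=255, ERR=-229257/4096
(1,0): OLD=1155/16 → NEW=0, ERR=1155/16
(1,1): OLD=32301/128 → NEW=255, ERR=-339/128
Target (1,1): original=208, with diffused error = 32301/128

Answer: 32301/128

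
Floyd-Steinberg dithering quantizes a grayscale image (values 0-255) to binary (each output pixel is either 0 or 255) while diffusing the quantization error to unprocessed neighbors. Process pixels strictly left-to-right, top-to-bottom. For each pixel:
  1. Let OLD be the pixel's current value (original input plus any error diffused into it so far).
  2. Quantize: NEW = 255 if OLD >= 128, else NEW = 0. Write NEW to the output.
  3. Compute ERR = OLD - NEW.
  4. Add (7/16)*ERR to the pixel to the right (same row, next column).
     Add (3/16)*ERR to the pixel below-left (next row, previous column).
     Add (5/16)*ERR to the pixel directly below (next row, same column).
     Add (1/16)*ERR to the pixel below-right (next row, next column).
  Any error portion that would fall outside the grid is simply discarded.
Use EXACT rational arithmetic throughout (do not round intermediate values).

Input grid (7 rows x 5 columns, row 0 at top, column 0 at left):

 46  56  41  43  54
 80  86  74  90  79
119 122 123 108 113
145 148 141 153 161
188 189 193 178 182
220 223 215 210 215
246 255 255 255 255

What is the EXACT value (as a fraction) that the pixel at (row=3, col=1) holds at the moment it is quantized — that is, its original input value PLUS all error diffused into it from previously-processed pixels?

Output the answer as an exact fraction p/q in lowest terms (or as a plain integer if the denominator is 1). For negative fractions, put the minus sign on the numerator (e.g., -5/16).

Answer: 13169439179/67108864

Derivation:
(0,0): OLD=46 → NEW=0, ERR=46
(0,1): OLD=609/8 → NEW=0, ERR=609/8
(0,2): OLD=9511/128 → NEW=0, ERR=9511/128
(0,3): OLD=154641/2048 → NEW=0, ERR=154641/2048
(0,4): OLD=2851959/32768 → NEW=0, ERR=2851959/32768
(1,0): OLD=13907/128 → NEW=0, ERR=13907/128
(1,1): OLD=178309/1024 → NEW=255, ERR=-82811/1024
(1,2): OLD=2646185/32768 → NEW=0, ERR=2646185/32768
(1,3): OLD=22267797/131072 → NEW=255, ERR=-11155563/131072
(1,4): OLD=154522271/2097152 → NEW=0, ERR=154522271/2097152
(2,0): OLD=2257543/16384 → NEW=255, ERR=-1920377/16384
(2,1): OLD=35326845/524288 → NEW=0, ERR=35326845/524288
(2,2): OLD=1314515511/8388608 → NEW=255, ERR=-824579529/8388608
(2,3): OLD=7685368373/134217728 → NEW=0, ERR=7685368373/134217728
(2,4): OLD=334487061043/2147483648 → NEW=255, ERR=-213121269197/2147483648
(3,0): OLD=1015068375/8388608 → NEW=0, ERR=1015068375/8388608
(3,1): OLD=13169439179/67108864 → NEW=255, ERR=-3943321141/67108864
Target (3,1): original=148, with diffused error = 13169439179/67108864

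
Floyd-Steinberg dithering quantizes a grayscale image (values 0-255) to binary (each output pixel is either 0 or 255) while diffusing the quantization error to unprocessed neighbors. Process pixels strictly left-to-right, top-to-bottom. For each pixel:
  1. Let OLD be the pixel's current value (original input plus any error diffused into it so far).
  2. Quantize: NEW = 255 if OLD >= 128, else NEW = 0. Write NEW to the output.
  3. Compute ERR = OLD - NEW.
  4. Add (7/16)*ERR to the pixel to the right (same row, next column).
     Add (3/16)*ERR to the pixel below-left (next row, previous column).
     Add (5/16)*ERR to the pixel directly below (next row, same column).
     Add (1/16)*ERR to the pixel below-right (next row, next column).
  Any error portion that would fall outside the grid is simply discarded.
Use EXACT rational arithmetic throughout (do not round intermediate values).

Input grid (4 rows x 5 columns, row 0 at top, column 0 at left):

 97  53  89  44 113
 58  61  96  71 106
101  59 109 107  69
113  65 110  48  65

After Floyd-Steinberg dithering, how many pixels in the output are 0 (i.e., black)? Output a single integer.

(0,0): OLD=97 → NEW=0, ERR=97
(0,1): OLD=1527/16 → NEW=0, ERR=1527/16
(0,2): OLD=33473/256 → NEW=255, ERR=-31807/256
(0,3): OLD=-42425/4096 → NEW=0, ERR=-42425/4096
(0,4): OLD=7108593/65536 → NEW=0, ERR=7108593/65536
(1,0): OLD=27189/256 → NEW=0, ERR=27189/256
(1,1): OLD=245875/2048 → NEW=0, ERR=245875/2048
(1,2): OLD=7452783/65536 → NEW=0, ERR=7452783/65536
(1,3): OLD=34101891/262144 → NEW=255, ERR=-32744829/262144
(1,4): OLD=354839081/4194304 → NEW=0, ERR=354839081/4194304
(2,0): OLD=5134753/32768 → NEW=255, ERR=-3221087/32768
(2,1): OLD=85429499/1048576 → NEW=0, ERR=85429499/1048576
(2,2): OLD=2755895729/16777216 → NEW=255, ERR=-1522294351/16777216
(2,3): OLD=13754169475/268435456 → NEW=0, ERR=13754169475/268435456
(2,4): OLD=472649730773/4294967296 → NEW=0, ERR=472649730773/4294967296
(3,0): OLD=1636739985/16777216 → NEW=0, ERR=1636739985/16777216
(3,1): OLD=14761882429/134217728 → NEW=0, ERR=14761882429/134217728
(3,2): OLD=620461668655/4294967296 → NEW=255, ERR=-474754991825/4294967296
(3,3): OLD=262978167127/8589934592 → NEW=0, ERR=262978167127/8589934592
(3,4): OLD=15941009876499/137438953472 → NEW=0, ERR=15941009876499/137438953472
Output grid:
  Row 0: ..#..  (4 black, running=4)
  Row 1: ...#.  (4 black, running=8)
  Row 2: #.#..  (3 black, running=11)
  Row 3: ..#..  (4 black, running=15)

Answer: 15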